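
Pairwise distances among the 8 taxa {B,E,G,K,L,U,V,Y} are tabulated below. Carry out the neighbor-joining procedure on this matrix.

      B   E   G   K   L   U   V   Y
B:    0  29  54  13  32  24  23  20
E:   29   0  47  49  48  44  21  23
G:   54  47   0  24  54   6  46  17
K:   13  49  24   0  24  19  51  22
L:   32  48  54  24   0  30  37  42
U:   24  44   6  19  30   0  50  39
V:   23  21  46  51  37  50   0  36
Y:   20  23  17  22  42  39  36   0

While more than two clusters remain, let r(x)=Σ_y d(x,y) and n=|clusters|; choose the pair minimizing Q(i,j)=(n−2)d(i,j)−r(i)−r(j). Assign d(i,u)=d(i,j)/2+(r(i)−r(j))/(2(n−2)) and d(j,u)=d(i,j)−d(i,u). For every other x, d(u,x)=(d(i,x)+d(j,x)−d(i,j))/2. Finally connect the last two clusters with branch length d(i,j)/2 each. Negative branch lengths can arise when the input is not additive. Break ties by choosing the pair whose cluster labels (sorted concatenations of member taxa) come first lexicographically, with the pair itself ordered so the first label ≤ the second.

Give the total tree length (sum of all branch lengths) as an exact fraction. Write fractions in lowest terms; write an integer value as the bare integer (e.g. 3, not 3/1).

6479/64

1. join G+U (d=6, Q=-424) ⇒ GU; edges |G|=6, |U|=0
  updated: d(B,GU)=36, d(E,GU)=85/2, d(GU,K)=37/2, d(GU,L)=39, d(GU,V)=45, d(GU,Y)=25
2. join E+V (d=21, Q=-641/2) ⇒ EV; edges |E|=209/20, |V|=211/20
  updated: d(B,EV)=31/2, d(EV,GU)=133/4, d(EV,K)=79/2, d(EV,L)=32, d(EV,Y)=19
3. join GU+K (d=37/2, Q=-779/4) ⇒ GKU; edges |GU|=435/32, |K|=157/32
  updated: d(B,GKU)=61/4, d(EV,GKU)=217/8, d(GKU,L)=89/4, d(GKU,Y)=57/4
4. join GKU+L (d=89/4, Q=-1123/8) ⇒ GKLU; edges |GKU|=139/48, |L|=929/48
  updated: d(B,GKLU)=25/2, d(EV,GKLU)=295/16, d(GKLU,Y)=17
5. join B+GKLU (d=25/2, Q=-1135/16) ⇒ BGKLU; edges |B|=401/64, |GKLU|=399/64
  updated: d(BGKLU,EV)=343/32, d(BGKLU,Y)=49/4
6. join BGKLU+EV (d=343/32, Q=-1343/32) ⇒ BEGKLUV; edges |BGKLU|=127/64, |EV|=559/64
  updated: d(BEGKLUV,Y)=657/64
7. join BEGKLUV+Y (d=657/64) ⇒ BEGKLUVY; edges |BEGKLUV|=657/128, |Y|=657/128
final tree: (((B:401/64,(((G:6,U:0):435/32,K:157/32):139/48,L:929/48):399/64):127/64,(E:209/20,V:211/20):559/64):657/128,Y:657/128)
total length: 6479/64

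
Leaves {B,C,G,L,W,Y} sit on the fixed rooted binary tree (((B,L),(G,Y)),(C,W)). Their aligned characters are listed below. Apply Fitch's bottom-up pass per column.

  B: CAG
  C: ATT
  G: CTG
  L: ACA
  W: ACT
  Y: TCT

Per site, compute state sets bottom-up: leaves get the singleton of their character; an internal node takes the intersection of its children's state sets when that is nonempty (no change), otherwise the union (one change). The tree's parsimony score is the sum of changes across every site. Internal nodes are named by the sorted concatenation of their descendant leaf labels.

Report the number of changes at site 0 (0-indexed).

[col 0] BL: children B:{C}, L:{A} ∪→ {A,C}; cost 1
[col 0] GY: children G:{C}, Y:{T} ∪→ {C,T}; cost 1
[col 0] BGLY: children BL:{A,C}, GY:{C,T} ∩→ {C}; cost 0
[col 0] CW: children C:{A}, W:{A} ∩→ {A}; cost 0
[col 0] BCGLWY: children BGLY:{C}, CW:{A} ∪→ {A,C}; cost 1
[col 1] BL: children B:{A}, L:{C} ∪→ {A,C}; cost 1
[col 1] GY: children G:{T}, Y:{C} ∪→ {C,T}; cost 1
[col 1] BGLY: children BL:{A,C}, GY:{C,T} ∩→ {C}; cost 0
[col 1] CW: children C:{T}, W:{C} ∪→ {C,T}; cost 1
[col 1] BCGLWY: children BGLY:{C}, CW:{C,T} ∩→ {C}; cost 0
[col 2] BL: children B:{G}, L:{A} ∪→ {A,G}; cost 1
[col 2] GY: children G:{G}, Y:{T} ∪→ {G,T}; cost 1
[col 2] BGLY: children BL:{A,G}, GY:{G,T} ∩→ {G}; cost 0
[col 2] CW: children C:{T}, W:{T} ∩→ {T}; cost 0
[col 2] BCGLWY: children BGLY:{G}, CW:{T} ∪→ {G,T}; cost 1
per-site changes: [3, 3, 3]; total = 9

3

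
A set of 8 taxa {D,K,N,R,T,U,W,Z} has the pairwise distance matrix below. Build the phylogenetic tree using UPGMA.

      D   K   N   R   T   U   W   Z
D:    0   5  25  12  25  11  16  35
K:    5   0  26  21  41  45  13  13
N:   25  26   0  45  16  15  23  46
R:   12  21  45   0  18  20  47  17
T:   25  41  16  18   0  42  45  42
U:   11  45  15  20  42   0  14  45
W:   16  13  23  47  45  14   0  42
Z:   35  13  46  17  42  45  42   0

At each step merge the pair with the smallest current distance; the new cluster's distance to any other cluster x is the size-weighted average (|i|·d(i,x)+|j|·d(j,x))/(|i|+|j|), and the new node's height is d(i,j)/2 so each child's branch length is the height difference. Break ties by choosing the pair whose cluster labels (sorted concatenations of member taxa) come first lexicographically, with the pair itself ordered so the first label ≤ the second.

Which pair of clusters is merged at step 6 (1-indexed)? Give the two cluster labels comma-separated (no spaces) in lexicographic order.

1. join D+K (d=5) ⇒ DK; edges |D|=5/2, |K|=5/2
  updated: d(DK,N)=51/2, d(DK,R)=33/2, d(DK,T)=33, d(DK,U)=28, d(DK,W)=29/2, d(DK,Z)=24
2. join U+W (d=14) ⇒ UW; edges |U|=7, |W|=7
  updated: d(DK,UW)=85/4, d(N,UW)=19, d(R,UW)=67/2, d(T,UW)=87/2, d(UW,Z)=87/2
3. join N+T (d=16) ⇒ NT; edges |N|=8, |T|=8
  updated: d(DK,NT)=117/4, d(NT,R)=63/2, d(NT,UW)=125/4, d(NT,Z)=44
4. join DK+R (d=33/2) ⇒ DKR; edges |DK|=23/4, |R|=33/4
  updated: d(DKR,NT)=30, d(DKR,UW)=76/3, d(DKR,Z)=65/3
5. join DKR+Z (d=65/3) ⇒ DKRZ; edges |DKR|=31/12, |Z|=65/6
  updated: d(DKRZ,NT)=67/2, d(DKRZ,UW)=239/8
6. join DKRZ+UW (d=239/8) ⇒ DKRUWZ; edges |DKRZ|=197/48, |UW|=127/16
  updated: d(DKRUWZ,NT)=131/4
7. join DKRUWZ+NT (d=131/4) ⇒ DKNRTUWZ; edges |DKRUWZ|=23/16, |NT|=67/8
final tree: (((((D:5/2,K:5/2):23/4,R:33/4):31/12,Z:65/6):197/48,(U:7,W:7):127/16):23/16,(N:8,T:8):67/8)
total length: 4045/48

DKRZ,UW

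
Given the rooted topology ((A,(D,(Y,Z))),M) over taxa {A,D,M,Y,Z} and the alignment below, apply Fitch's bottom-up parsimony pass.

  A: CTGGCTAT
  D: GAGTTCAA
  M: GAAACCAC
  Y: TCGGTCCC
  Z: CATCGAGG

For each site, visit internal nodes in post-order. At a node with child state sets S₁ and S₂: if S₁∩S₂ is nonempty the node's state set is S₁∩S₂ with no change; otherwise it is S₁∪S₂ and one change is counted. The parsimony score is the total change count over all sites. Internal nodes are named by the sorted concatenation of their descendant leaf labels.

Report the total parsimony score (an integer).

YZ@0: {T} ∪ {C} = {C,T} (union, +1)
DYZ@0: {G} ∪ {C,T} = {C,G,T} (union, +1)
ADYZ@0: {C} ∩ {C,G,T} = {C} (intersection, +0)
ADMYZ@0: {C} ∪ {G} = {C,G} (union, +1)
YZ@1: {C} ∪ {A} = {A,C} (union, +1)
DYZ@1: {A} ∩ {A,C} = {A} (intersection, +0)
ADYZ@1: {T} ∪ {A} = {A,T} (union, +1)
ADMYZ@1: {A,T} ∩ {A} = {A} (intersection, +0)
YZ@2: {G} ∪ {T} = {G,T} (union, +1)
DYZ@2: {G} ∩ {G,T} = {G} (intersection, +0)
ADYZ@2: {G} ∩ {G} = {G} (intersection, +0)
ADMYZ@2: {G} ∪ {A} = {A,G} (union, +1)
YZ@3: {G} ∪ {C} = {C,G} (union, +1)
DYZ@3: {T} ∪ {C,G} = {C,G,T} (union, +1)
ADYZ@3: {G} ∩ {C,G,T} = {G} (intersection, +0)
ADMYZ@3: {G} ∪ {A} = {A,G} (union, +1)
YZ@4: {T} ∪ {G} = {G,T} (union, +1)
DYZ@4: {T} ∩ {G,T} = {T} (intersection, +0)
ADYZ@4: {C} ∪ {T} = {C,T} (union, +1)
ADMYZ@4: {C,T} ∩ {C} = {C} (intersection, +0)
YZ@5: {C} ∪ {A} = {A,C} (union, +1)
DYZ@5: {C} ∩ {A,C} = {C} (intersection, +0)
ADYZ@5: {T} ∪ {C} = {C,T} (union, +1)
ADMYZ@5: {C,T} ∩ {C} = {C} (intersection, +0)
YZ@6: {C} ∪ {G} = {C,G} (union, +1)
DYZ@6: {A} ∪ {C,G} = {A,C,G} (union, +1)
ADYZ@6: {A} ∩ {A,C,G} = {A} (intersection, +0)
ADMYZ@6: {A} ∩ {A} = {A} (intersection, +0)
YZ@7: {C} ∪ {G} = {C,G} (union, +1)
DYZ@7: {A} ∪ {C,G} = {A,C,G} (union, +1)
ADYZ@7: {T} ∪ {A,C,G} = {A,C,G,T} (union, +1)
ADMYZ@7: {A,C,G,T} ∩ {C} = {C} (intersection, +0)
per-site changes: [3, 2, 2, 3, 2, 2, 2, 3]; total = 19

19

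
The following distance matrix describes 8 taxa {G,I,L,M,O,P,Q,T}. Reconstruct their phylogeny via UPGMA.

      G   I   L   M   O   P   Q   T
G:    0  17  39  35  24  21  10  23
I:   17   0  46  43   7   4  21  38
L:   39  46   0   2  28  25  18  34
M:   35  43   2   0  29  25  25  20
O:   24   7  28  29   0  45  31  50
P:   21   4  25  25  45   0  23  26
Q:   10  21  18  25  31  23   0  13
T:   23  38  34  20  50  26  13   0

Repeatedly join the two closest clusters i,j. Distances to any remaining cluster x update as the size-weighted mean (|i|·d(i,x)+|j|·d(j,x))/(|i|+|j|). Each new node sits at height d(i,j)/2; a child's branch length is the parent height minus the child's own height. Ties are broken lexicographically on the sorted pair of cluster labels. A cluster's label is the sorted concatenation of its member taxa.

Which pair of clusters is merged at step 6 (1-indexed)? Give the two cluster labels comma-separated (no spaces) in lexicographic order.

LM,O

step 1: merge (L,M) at d=2; branch lengths L→1, M→1; new cluster LM
  updated: d(G,LM)=37, d(I,LM)=89/2, d(LM,O)=57/2, d(LM,P)=25, d(LM,Q)=43/2, d(LM,T)=27
step 2: merge (I,P) at d=4; branch lengths I→2, P→2; new cluster IP
  updated: d(G,IP)=19, d(IP,LM)=139/4, d(IP,O)=26, d(IP,Q)=22, d(IP,T)=32
step 3: merge (G,Q) at d=10; branch lengths G→5, Q→5; new cluster GQ
  updated: d(GQ,IP)=41/2, d(GQ,LM)=117/4, d(GQ,O)=55/2, d(GQ,T)=18
step 4: merge (GQ,T) at d=18; branch lengths GQ→4, T→9; new cluster GQT
  updated: d(GQT,IP)=73/3, d(GQT,LM)=57/2, d(GQT,O)=35
step 5: merge (GQT,IP) at d=73/3; branch lengths GQT→19/6, IP→61/6; new cluster GIPQT
  updated: d(GIPQT,LM)=31, d(GIPQT,O)=157/5
step 6: merge (LM,O) at d=57/2; branch lengths LM→53/4, O→57/4; new cluster LMO
  updated: d(GIPQT,LMO)=467/15
step 7: merge (GIPQT,LMO) at d=467/15; branch lengths GIPQT→17/5, LMO→79/60; new cluster GILMOPQT
final tree: ((((G:5,Q:5):4,T:9):19/6,(I:2,P:2):61/6):17/5,((L:1,M:1):53/4,O:57/4):79/60)
total length: 1491/20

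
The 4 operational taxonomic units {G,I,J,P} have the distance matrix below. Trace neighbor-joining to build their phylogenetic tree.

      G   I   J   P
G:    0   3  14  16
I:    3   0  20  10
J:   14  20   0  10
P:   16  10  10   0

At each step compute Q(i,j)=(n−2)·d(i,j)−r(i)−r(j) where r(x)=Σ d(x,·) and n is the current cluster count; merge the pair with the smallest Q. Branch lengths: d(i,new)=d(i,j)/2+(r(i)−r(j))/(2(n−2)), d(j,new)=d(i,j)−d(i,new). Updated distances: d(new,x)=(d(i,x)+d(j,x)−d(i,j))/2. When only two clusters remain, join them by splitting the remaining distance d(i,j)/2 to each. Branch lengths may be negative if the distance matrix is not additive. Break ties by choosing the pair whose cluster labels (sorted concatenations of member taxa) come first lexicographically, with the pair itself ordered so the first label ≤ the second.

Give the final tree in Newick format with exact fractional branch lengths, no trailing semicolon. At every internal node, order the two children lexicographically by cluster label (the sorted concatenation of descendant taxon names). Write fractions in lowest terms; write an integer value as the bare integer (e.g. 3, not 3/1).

(((G:3/2,I:3/2):17/2,J:7):3/2,P:3/2)

1. join G+I (d=3, Q=-60) ⇒ GI; edges |G|=3/2, |I|=3/2
  updated: d(GI,J)=31/2, d(GI,P)=23/2
2. join GI+J (d=31/2, Q=-37) ⇒ GIJ; edges |GI|=17/2, |J|=7
  updated: d(GIJ,P)=3
3. join GIJ+P (d=3) ⇒ GIJP; edges |GIJ|=3/2, |P|=3/2
final tree: (((G:3/2,I:3/2):17/2,J:7):3/2,P:3/2)
total length: 43/2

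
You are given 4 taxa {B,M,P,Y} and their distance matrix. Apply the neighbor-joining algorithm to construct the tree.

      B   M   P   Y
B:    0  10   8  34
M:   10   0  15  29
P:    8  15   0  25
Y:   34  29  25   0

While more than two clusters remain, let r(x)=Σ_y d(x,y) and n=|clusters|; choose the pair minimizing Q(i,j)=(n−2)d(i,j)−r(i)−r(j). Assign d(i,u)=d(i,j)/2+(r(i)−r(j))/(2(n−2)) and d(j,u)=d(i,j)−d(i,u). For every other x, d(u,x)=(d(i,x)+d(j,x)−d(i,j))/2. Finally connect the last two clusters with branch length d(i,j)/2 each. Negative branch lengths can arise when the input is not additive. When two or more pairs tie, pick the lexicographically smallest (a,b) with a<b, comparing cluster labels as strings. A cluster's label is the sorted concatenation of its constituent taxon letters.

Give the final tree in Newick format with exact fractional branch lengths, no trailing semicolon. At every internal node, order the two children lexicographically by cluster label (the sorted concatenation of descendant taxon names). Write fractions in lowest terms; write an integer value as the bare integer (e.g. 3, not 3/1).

step 1: merge (B,M) at d=10, Q=-86; branch lengths B→9/2, M→11/2; new cluster BM
  updated: d(BM,P)=13/2, d(BM,Y)=53/2
step 2: merge (BM,P) at d=13/2, Q=-58; branch lengths BM→4, P→5/2; new cluster BMP
  updated: d(BMP,Y)=45/2
step 3: merge (BMP,Y) at d=45/2; branch lengths BMP→45/4, Y→45/4; new cluster BMPY
final tree: (((B:9/2,M:11/2):4,P:5/2):45/4,Y:45/4)
total length: 39

(((B:9/2,M:11/2):4,P:5/2):45/4,Y:45/4)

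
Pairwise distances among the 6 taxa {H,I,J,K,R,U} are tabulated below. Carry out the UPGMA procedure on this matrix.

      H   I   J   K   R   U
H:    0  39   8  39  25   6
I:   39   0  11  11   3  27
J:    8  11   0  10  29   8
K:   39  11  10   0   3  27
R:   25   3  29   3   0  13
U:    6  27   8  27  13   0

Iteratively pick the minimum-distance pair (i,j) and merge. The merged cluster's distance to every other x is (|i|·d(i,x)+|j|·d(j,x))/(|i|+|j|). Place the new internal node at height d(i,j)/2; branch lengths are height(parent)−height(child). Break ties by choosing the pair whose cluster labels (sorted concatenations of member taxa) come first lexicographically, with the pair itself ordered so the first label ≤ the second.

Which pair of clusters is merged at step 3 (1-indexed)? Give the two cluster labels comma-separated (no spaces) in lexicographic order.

iteration 1: select I,R (d=3); attach at lengths (3/2, 3/2); label the merged cluster IR
  updated: d(H,IR)=32, d(IR,J)=20, d(IR,K)=7, d(IR,U)=20
iteration 2: select H,U (d=6); attach at lengths (3, 3); label the merged cluster HU
  updated: d(HU,IR)=26, d(HU,J)=8, d(HU,K)=33
iteration 3: select IR,K (d=7); attach at lengths (2, 7/2); label the merged cluster IKR
  updated: d(HU,IKR)=85/3, d(IKR,J)=50/3
iteration 4: select HU,J (d=8); attach at lengths (1, 4); label the merged cluster HJU
  updated: d(HJU,IKR)=220/9
iteration 5: select HJU,IKR (d=220/9); attach at lengths (74/9, 157/18); label the merged cluster HIJKRU
final tree: (((H:3,U:3):1,J:4):74/9,((I:3/2,R:3/2):2,K:7/2):157/18)
total length: 328/9

IR,K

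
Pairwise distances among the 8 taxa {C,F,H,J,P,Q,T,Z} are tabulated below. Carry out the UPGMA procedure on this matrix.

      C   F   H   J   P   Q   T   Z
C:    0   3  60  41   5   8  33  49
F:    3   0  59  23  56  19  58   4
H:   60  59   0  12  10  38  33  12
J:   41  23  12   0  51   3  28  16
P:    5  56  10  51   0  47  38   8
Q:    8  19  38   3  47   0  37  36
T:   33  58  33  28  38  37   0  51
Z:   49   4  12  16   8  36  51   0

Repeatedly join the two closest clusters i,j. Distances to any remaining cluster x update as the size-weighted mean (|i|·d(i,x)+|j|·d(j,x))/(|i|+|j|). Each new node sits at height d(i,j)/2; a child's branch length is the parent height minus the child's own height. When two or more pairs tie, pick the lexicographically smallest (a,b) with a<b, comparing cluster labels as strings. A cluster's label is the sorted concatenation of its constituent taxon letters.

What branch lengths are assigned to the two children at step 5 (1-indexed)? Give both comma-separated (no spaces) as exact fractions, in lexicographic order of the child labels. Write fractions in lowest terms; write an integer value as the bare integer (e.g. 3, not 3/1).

iteration 1: select C,F (d=3); attach at lengths (3/2, 3/2); label the merged cluster CF
  updated: d(CF,H)=119/2, d(CF,J)=32, d(CF,P)=61/2, d(CF,Q)=27/2, d(CF,T)=91/2, d(CF,Z)=53/2
iteration 2: select J,Q (d=3); attach at lengths (3/2, 3/2); label the merged cluster JQ
  updated: d(CF,JQ)=91/4, d(H,JQ)=25, d(JQ,P)=49, d(JQ,T)=65/2, d(JQ,Z)=26
iteration 3: select P,Z (d=8); attach at lengths (4, 4); label the merged cluster PZ
  updated: d(CF,PZ)=57/2, d(H,PZ)=11, d(JQ,PZ)=75/2, d(PZ,T)=89/2
iteration 4: select H,PZ (d=11); attach at lengths (11/2, 3/2); label the merged cluster HPZ
  updated: d(CF,HPZ)=233/6, d(HPZ,JQ)=100/3, d(HPZ,T)=122/3
iteration 5: select CF,JQ (d=91/4); attach at lengths (79/8, 79/8); label the merged cluster CFJQ
  updated: d(CFJQ,HPZ)=433/12, d(CFJQ,T)=39
iteration 6: select CFJQ,HPZ (d=433/12); attach at lengths (20/3, 301/24); label the merged cluster CFHJPQZ
  updated: d(CFHJPQZ,T)=278/7
iteration 7: select CFHJPQZ,T (d=278/7); attach at lengths (305/168, 139/7); label the merged cluster CFHJPQTZ
final tree: ((((C:3/2,F:3/2):79/8,(J:3/2,Q:3/2):79/8):20/3,(H:11/2,(P:4,Z:4):3/2):301/24):305/168,T:139/7)
total length: 6857/84

79/8,79/8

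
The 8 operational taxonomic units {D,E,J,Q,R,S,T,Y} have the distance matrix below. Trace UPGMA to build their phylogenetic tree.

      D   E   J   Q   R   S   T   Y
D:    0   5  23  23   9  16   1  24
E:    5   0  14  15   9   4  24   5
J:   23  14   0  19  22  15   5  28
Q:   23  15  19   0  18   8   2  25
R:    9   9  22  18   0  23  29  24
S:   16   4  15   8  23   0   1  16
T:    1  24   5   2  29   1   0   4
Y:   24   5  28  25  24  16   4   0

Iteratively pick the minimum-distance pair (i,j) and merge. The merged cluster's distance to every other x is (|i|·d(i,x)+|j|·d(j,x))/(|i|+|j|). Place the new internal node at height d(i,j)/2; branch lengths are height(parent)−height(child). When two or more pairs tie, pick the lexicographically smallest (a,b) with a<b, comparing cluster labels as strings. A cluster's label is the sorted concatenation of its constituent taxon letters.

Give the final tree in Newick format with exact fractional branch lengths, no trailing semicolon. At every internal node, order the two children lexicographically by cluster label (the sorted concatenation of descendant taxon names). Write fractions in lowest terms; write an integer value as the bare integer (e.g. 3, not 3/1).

iteration 1: select D,T (d=1); attach at lengths (1/2, 1/2); label the merged cluster DT
  updated: d(DT,E)=29/2, d(DT,J)=14, d(DT,Q)=25/2, d(DT,R)=19, d(DT,S)=17/2, d(DT,Y)=14
iteration 2: select E,S (d=4); attach at lengths (2, 2); label the merged cluster ES
  updated: d(DT,ES)=23/2, d(ES,J)=29/2, d(ES,Q)=23/2, d(ES,R)=16, d(ES,Y)=21/2
iteration 3: select ES,Y (d=21/2); attach at lengths (13/4, 21/4); label the merged cluster ESY
  updated: d(DT,ESY)=37/3, d(ESY,J)=19, d(ESY,Q)=16, d(ESY,R)=56/3
iteration 4: select DT,ESY (d=37/3); attach at lengths (17/3, 11/12); label the merged cluster DESTY
  updated: d(DESTY,J)=17, d(DESTY,Q)=73/5, d(DESTY,R)=94/5
iteration 5: select DESTY,Q (d=73/5); attach at lengths (17/15, 73/10); label the merged cluster DEQSTY
  updated: d(DEQSTY,J)=52/3, d(DEQSTY,R)=56/3
iteration 6: select DEQSTY,J (d=52/3); attach at lengths (41/30, 26/3); label the merged cluster DEJQSTY
  updated: d(DEJQSTY,R)=134/7
iteration 7: select DEJQSTY,R (d=134/7); attach at lengths (19/21, 67/7); label the merged cluster DEJQRSTY
final tree: (((((D:1/2,T:1/2):17/3,((E:2,S:2):13/4,Y:21/4):11/12):17/15,Q:73/10):41/30,J:26/3):19/21,R:67/7)
total length: 20591/420

(((((D:1/2,T:1/2):17/3,((E:2,S:2):13/4,Y:21/4):11/12):17/15,Q:73/10):41/30,J:26/3):19/21,R:67/7)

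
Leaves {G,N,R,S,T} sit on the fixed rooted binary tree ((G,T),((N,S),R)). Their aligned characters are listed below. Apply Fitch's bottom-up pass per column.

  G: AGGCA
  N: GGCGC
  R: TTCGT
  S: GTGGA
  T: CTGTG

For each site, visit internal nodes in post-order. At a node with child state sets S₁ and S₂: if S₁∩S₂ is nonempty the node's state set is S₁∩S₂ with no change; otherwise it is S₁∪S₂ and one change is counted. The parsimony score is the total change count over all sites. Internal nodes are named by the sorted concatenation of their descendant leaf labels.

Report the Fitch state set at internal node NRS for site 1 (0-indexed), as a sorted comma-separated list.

T

site 0, node GT: G={A} ∪ T={C} → {A,C} (+1)
site 0, node NS: N={G} ∩ S={G} → {G} (+0)
site 0, node NRS: NS={G} ∪ R={T} → {G,T} (+1)
site 0, node GNRST: GT={A,C} ∪ NRS={G,T} → {A,C,G,T} (+1)
site 1, node GT: G={G} ∪ T={T} → {G,T} (+1)
site 1, node NS: N={G} ∪ S={T} → {G,T} (+1)
site 1, node NRS: NS={G,T} ∩ R={T} → {T} (+0)
site 1, node GNRST: GT={G,T} ∩ NRS={T} → {T} (+0)
site 2, node GT: G={G} ∩ T={G} → {G} (+0)
site 2, node NS: N={C} ∪ S={G} → {C,G} (+1)
site 2, node NRS: NS={C,G} ∩ R={C} → {C} (+0)
site 2, node GNRST: GT={G} ∪ NRS={C} → {C,G} (+1)
site 3, node GT: G={C} ∪ T={T} → {C,T} (+1)
site 3, node NS: N={G} ∩ S={G} → {G} (+0)
site 3, node NRS: NS={G} ∩ R={G} → {G} (+0)
site 3, node GNRST: GT={C,T} ∪ NRS={G} → {C,G,T} (+1)
site 4, node GT: G={A} ∪ T={G} → {A,G} (+1)
site 4, node NS: N={C} ∪ S={A} → {A,C} (+1)
site 4, node NRS: NS={A,C} ∪ R={T} → {A,C,T} (+1)
site 4, node GNRST: GT={A,G} ∩ NRS={A,C,T} → {A} (+0)
per-site changes: [3, 2, 2, 2, 3]; total = 12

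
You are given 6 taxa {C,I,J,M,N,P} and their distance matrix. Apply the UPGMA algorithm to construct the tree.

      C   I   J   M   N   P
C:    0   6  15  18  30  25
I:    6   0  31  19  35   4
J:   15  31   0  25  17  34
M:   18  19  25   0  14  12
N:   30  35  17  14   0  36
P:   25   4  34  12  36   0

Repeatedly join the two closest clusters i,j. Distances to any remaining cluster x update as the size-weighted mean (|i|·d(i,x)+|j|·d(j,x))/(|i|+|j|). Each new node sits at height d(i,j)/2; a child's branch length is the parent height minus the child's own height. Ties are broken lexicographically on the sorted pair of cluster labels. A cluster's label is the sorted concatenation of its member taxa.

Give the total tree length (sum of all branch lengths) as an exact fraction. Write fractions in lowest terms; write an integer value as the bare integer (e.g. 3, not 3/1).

step 1: merge (I,P) at d=4; branch lengths I→2, P→2; new cluster IP
  updated: d(C,IP)=31/2, d(IP,J)=65/2, d(IP,M)=31/2, d(IP,N)=71/2
step 2: merge (M,N) at d=14; branch lengths M→7, N→7; new cluster MN
  updated: d(C,MN)=24, d(IP,MN)=51/2, d(J,MN)=21
step 3: merge (C,J) at d=15; branch lengths C→15/2, J→15/2; new cluster CJ
  updated: d(CJ,IP)=24, d(CJ,MN)=45/2
step 4: merge (CJ,MN) at d=45/2; branch lengths CJ→15/4, MN→17/4; new cluster CJMN
  updated: d(CJMN,IP)=99/4
step 5: merge (CJMN,IP) at d=99/4; branch lengths CJMN→9/8, IP→83/8; new cluster CIJMNP
final tree: (((C:15/2,J:15/2):15/4,(M:7,N:7):17/4):9/8,(I:2,P:2):83/8)
total length: 105/2

105/2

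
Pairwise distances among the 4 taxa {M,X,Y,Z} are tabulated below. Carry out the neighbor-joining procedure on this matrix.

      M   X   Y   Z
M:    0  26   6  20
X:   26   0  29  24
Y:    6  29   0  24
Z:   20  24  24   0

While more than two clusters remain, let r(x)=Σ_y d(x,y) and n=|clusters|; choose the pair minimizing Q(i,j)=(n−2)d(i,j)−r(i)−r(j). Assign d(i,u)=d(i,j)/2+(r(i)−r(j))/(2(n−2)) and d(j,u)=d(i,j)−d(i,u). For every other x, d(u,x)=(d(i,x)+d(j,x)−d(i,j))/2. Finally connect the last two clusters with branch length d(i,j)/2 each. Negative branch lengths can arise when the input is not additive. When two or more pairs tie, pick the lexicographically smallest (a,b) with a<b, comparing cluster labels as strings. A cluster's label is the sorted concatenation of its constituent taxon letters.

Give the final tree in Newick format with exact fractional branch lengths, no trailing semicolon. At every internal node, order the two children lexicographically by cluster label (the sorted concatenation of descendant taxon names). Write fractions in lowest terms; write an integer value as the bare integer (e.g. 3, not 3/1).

(((M:5/4,Y:19/4):39/4,X:59/4):37/8,Z:37/8)

step 1: merge (M,Y) at d=6, Q=-99; branch lengths M→5/4, Y→19/4; new cluster MY
  updated: d(MY,X)=49/2, d(MY,Z)=19
step 2: merge (MY,X) at d=49/2, Q=-135/2; branch lengths MY→39/4, X→59/4; new cluster MXY
  updated: d(MXY,Z)=37/4
step 3: merge (MXY,Z) at d=37/4; branch lengths MXY→37/8, Z→37/8; new cluster MXYZ
final tree: (((M:5/4,Y:19/4):39/4,X:59/4):37/8,Z:37/8)
total length: 159/4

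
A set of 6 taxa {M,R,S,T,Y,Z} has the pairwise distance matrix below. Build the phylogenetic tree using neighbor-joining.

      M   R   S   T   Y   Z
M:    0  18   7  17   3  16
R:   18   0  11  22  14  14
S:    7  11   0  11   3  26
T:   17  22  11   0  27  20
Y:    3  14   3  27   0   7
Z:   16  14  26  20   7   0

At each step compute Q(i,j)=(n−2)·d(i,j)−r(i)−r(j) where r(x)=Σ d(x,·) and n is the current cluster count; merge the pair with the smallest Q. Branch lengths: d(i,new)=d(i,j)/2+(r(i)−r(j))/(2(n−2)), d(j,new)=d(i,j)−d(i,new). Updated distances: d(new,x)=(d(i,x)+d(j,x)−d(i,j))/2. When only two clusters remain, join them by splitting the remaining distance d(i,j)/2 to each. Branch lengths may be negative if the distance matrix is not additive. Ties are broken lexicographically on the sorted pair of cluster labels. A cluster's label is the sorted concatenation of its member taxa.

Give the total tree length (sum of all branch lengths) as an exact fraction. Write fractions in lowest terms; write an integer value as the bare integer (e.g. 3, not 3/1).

599/16

iteration 1: select S,T (d=11, Q=-111); attach at lengths (5/8, 83/8); label the merged cluster ST
  updated: d(M,ST)=13/2, d(R,ST)=11, d(ST,Y)=19/2, d(ST,Z)=35/2
iteration 2: select R,Z (d=14, Q=-139/2); attach at lengths (89/12, 79/12); label the merged cluster RZ
  updated: d(M,RZ)=10, d(RZ,ST)=29/4, d(RZ,Y)=7/2
iteration 3: select M,ST (d=13/2, Q=-119/4); attach at lengths (37/16, 67/16); label the merged cluster MST
  updated: d(MST,RZ)=43/8, d(MST,Y)=3
iteration 4: select MST,RZ (d=43/8, Q=-95/8); attach at lengths (39/16, 47/16); label the merged cluster MRSTZ
  updated: d(MRSTZ,Y)=9/16
iteration 5: select MRSTZ,Y (d=9/16); attach at lengths (9/32, 9/32); label the merged cluster MRSTYZ
final tree: (((M:37/16,(S:5/8,T:83/8):67/16):39/16,(R:89/12,Z:79/12):47/16):9/32,Y:9/32)
total length: 599/16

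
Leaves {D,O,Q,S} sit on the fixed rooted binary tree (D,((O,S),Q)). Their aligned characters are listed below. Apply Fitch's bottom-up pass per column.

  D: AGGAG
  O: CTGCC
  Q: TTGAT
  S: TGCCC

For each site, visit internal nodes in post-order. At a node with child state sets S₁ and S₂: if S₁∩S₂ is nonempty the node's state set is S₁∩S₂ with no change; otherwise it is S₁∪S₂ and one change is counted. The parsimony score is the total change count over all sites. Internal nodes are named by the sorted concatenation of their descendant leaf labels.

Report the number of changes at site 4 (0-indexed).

site 0, node OS: O={C} ∪ S={T} → {C,T} (+1)
site 0, node OQS: OS={C,T} ∩ Q={T} → {T} (+0)
site 0, node DOQS: D={A} ∪ OQS={T} → {A,T} (+1)
site 1, node OS: O={T} ∪ S={G} → {G,T} (+1)
site 1, node OQS: OS={G,T} ∩ Q={T} → {T} (+0)
site 1, node DOQS: D={G} ∪ OQS={T} → {G,T} (+1)
site 2, node OS: O={G} ∪ S={C} → {C,G} (+1)
site 2, node OQS: OS={C,G} ∩ Q={G} → {G} (+0)
site 2, node DOQS: D={G} ∩ OQS={G} → {G} (+0)
site 3, node OS: O={C} ∩ S={C} → {C} (+0)
site 3, node OQS: OS={C} ∪ Q={A} → {A,C} (+1)
site 3, node DOQS: D={A} ∩ OQS={A,C} → {A} (+0)
site 4, node OS: O={C} ∩ S={C} → {C} (+0)
site 4, node OQS: OS={C} ∪ Q={T} → {C,T} (+1)
site 4, node DOQS: D={G} ∪ OQS={C,T} → {C,G,T} (+1)
per-site changes: [2, 2, 1, 1, 2]; total = 8

2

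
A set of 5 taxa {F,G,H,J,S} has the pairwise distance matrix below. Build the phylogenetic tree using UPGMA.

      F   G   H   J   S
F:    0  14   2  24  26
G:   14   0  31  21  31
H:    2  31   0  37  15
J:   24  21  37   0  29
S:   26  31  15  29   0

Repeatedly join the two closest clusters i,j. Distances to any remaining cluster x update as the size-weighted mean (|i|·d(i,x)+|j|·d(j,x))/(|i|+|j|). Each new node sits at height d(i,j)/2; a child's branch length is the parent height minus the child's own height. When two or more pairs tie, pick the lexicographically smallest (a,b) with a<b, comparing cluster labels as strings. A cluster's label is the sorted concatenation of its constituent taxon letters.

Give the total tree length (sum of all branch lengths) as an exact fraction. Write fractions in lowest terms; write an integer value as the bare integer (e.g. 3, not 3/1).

593/12

1. join F+H (d=2) ⇒ FH; edges |F|=1, |H|=1
  updated: d(FH,G)=45/2, d(FH,J)=61/2, d(FH,S)=41/2
2. join FH+S (d=41/2) ⇒ FHS; edges |FH|=37/4, |S|=41/4
  updated: d(FHS,G)=76/3, d(FHS,J)=30
3. join G+J (d=21) ⇒ GJ; edges |G|=21/2, |J|=21/2
  updated: d(FHS,GJ)=83/3
4. join FHS+GJ (d=83/3) ⇒ FGHJS; edges |FHS|=43/12, |GJ|=10/3
final tree: (((F:1,H:1):37/4,S:41/4):43/12,(G:21/2,J:21/2):10/3)
total length: 593/12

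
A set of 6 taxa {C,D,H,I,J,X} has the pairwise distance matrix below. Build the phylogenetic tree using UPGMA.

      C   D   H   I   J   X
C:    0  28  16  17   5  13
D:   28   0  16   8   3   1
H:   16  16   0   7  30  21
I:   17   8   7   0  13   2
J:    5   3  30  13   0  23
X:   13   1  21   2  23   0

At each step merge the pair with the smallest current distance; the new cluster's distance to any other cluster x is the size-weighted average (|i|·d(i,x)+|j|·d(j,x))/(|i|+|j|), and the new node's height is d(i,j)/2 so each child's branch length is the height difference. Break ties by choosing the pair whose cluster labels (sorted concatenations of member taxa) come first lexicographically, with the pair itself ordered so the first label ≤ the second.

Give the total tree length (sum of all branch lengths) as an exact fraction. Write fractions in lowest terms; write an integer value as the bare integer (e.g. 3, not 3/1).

iteration 1: select D,X (d=1); attach at lengths (1/2, 1/2); label the merged cluster DX
  updated: d(C,DX)=41/2, d(DX,H)=37/2, d(DX,I)=5, d(DX,J)=13
iteration 2: select C,J (d=5); attach at lengths (5/2, 5/2); label the merged cluster CJ
  updated: d(CJ,DX)=67/4, d(CJ,H)=23, d(CJ,I)=15
iteration 3: select DX,I (d=5); attach at lengths (2, 5/2); label the merged cluster DIX
  updated: d(CJ,DIX)=97/6, d(DIX,H)=44/3
iteration 4: select DIX,H (d=44/3); attach at lengths (29/6, 22/3); label the merged cluster DHIX
  updated: d(CJ,DHIX)=143/8
iteration 5: select CJ,DHIX (d=143/8); attach at lengths (103/16, 77/48); label the merged cluster CDHIJX
final tree: ((C:5/2,J:5/2):103/16,(((D:1/2,X:1/2):2,I:5/2):29/6,H:22/3):77/48)
total length: 737/24

737/24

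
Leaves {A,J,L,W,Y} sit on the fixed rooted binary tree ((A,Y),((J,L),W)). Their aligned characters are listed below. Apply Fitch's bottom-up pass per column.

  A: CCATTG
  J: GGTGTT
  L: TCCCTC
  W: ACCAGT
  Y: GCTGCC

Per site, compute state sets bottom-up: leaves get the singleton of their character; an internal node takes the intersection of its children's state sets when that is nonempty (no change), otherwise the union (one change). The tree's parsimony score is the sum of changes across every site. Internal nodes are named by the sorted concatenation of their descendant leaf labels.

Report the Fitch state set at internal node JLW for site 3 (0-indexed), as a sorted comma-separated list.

A,C,G

site 0, node AY: A={C} ∪ Y={G} → {C,G} (+1)
site 0, node JL: J={G} ∪ L={T} → {G,T} (+1)
site 0, node JLW: JL={G,T} ∪ W={A} → {A,G,T} (+1)
site 0, node AJLWY: AY={C,G} ∩ JLW={A,G,T} → {G} (+0)
site 1, node AY: A={C} ∩ Y={C} → {C} (+0)
site 1, node JL: J={G} ∪ L={C} → {C,G} (+1)
site 1, node JLW: JL={C,G} ∩ W={C} → {C} (+0)
site 1, node AJLWY: AY={C} ∩ JLW={C} → {C} (+0)
site 2, node AY: A={A} ∪ Y={T} → {A,T} (+1)
site 2, node JL: J={T} ∪ L={C} → {C,T} (+1)
site 2, node JLW: JL={C,T} ∩ W={C} → {C} (+0)
site 2, node AJLWY: AY={A,T} ∪ JLW={C} → {A,C,T} (+1)
site 3, node AY: A={T} ∪ Y={G} → {G,T} (+1)
site 3, node JL: J={G} ∪ L={C} → {C,G} (+1)
site 3, node JLW: JL={C,G} ∪ W={A} → {A,C,G} (+1)
site 3, node AJLWY: AY={G,T} ∩ JLW={A,C,G} → {G} (+0)
site 4, node AY: A={T} ∪ Y={C} → {C,T} (+1)
site 4, node JL: J={T} ∩ L={T} → {T} (+0)
site 4, node JLW: JL={T} ∪ W={G} → {G,T} (+1)
site 4, node AJLWY: AY={C,T} ∩ JLW={G,T} → {T} (+0)
site 5, node AY: A={G} ∪ Y={C} → {C,G} (+1)
site 5, node JL: J={T} ∪ L={C} → {C,T} (+1)
site 5, node JLW: JL={C,T} ∩ W={T} → {T} (+0)
site 5, node AJLWY: AY={C,G} ∪ JLW={T} → {C,G,T} (+1)
per-site changes: [3, 1, 3, 3, 2, 3]; total = 15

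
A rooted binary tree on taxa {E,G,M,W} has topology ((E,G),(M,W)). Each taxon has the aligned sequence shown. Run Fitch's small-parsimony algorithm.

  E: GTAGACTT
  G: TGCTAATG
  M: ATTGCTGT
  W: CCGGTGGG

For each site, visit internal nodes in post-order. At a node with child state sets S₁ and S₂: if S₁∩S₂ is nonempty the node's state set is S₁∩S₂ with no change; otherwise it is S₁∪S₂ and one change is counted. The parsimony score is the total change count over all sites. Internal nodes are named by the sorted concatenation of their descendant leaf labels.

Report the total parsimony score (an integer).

EG@0: {G} ∪ {T} = {G,T} (union, +1)
MW@0: {A} ∪ {C} = {A,C} (union, +1)
EGMW@0: {G,T} ∪ {A,C} = {A,C,G,T} (union, +1)
EG@1: {T} ∪ {G} = {G,T} (union, +1)
MW@1: {T} ∪ {C} = {C,T} (union, +1)
EGMW@1: {G,T} ∩ {C,T} = {T} (intersection, +0)
EG@2: {A} ∪ {C} = {A,C} (union, +1)
MW@2: {T} ∪ {G} = {G,T} (union, +1)
EGMW@2: {A,C} ∪ {G,T} = {A,C,G,T} (union, +1)
EG@3: {G} ∪ {T} = {G,T} (union, +1)
MW@3: {G} ∩ {G} = {G} (intersection, +0)
EGMW@3: {G,T} ∩ {G} = {G} (intersection, +0)
EG@4: {A} ∩ {A} = {A} (intersection, +0)
MW@4: {C} ∪ {T} = {C,T} (union, +1)
EGMW@4: {A} ∪ {C,T} = {A,C,T} (union, +1)
EG@5: {C} ∪ {A} = {A,C} (union, +1)
MW@5: {T} ∪ {G} = {G,T} (union, +1)
EGMW@5: {A,C} ∪ {G,T} = {A,C,G,T} (union, +1)
EG@6: {T} ∩ {T} = {T} (intersection, +0)
MW@6: {G} ∩ {G} = {G} (intersection, +0)
EGMW@6: {T} ∪ {G} = {G,T} (union, +1)
EG@7: {T} ∪ {G} = {G,T} (union, +1)
MW@7: {T} ∪ {G} = {G,T} (union, +1)
EGMW@7: {G,T} ∩ {G,T} = {G,T} (intersection, +0)
per-site changes: [3, 2, 3, 1, 2, 3, 1, 2]; total = 17

17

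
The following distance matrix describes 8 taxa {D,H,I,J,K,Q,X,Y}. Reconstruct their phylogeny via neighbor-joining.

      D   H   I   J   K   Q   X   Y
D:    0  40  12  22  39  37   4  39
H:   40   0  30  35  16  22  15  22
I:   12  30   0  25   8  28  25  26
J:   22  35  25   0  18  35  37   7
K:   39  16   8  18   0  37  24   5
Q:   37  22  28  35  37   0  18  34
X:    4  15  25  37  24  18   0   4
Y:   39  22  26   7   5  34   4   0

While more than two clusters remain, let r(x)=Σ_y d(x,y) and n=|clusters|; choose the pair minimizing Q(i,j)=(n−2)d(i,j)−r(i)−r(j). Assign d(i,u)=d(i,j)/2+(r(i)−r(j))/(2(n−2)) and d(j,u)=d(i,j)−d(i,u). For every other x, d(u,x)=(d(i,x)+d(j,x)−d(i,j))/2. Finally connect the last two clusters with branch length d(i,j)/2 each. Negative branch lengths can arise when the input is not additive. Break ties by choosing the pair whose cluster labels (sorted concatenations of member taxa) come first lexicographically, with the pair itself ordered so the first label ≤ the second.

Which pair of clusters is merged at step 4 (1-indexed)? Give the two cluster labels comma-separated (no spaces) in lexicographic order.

JY,K

iteration 1: select D,X (d=4, Q=-296); attach at lengths (15/2, -7/2); label the merged cluster DX
  updated: d(DX,H)=51/2, d(DX,I)=33/2, d(DX,J)=55/2, d(DX,K)=59/2, d(DX,Q)=51/2, d(DX,Y)=39/2
iteration 2: select J,Y (d=7, Q=-226); attach at lengths (69/10, 1/10); label the merged cluster JY
  updated: d(DX,JY)=20, d(H,JY)=25, d(I,JY)=22, d(JY,K)=8, d(JY,Q)=31
iteration 3: select H,Q (d=22, Q=-174); attach at lengths (63/8, 113/8); label the merged cluster HQ
  updated: d(DX,HQ)=29/2, d(HQ,I)=18, d(HQ,JY)=17, d(HQ,K)=31/2
iteration 4: select JY,K (d=8, Q=-104); attach at lengths (5, 3); label the merged cluster JKY
  updated: d(DX,JKY)=83/4, d(HQ,JKY)=49/4, d(I,JKY)=11
iteration 5: select DX,HQ (d=29/2, Q=-135/2); attach at lengths (9, 11/2); label the merged cluster DHQX
  updated: d(DHQX,I)=10, d(DHQX,JKY)=37/4
iteration 6: select DHQX,I (d=10, Q=-121/4); attach at lengths (33/8, 47/8); label the merged cluster DHIQX
  updated: d(DHIQX,JKY)=41/8
iteration 7: select DHIQX,JKY (d=41/8); attach at lengths (41/16, 41/16); label the merged cluster DHIJKQXY
final tree: ((((D:15/2,X:-7/2):9,(H:63/8,Q:113/8):11/2):33/8,I:47/8):41/16,((J:69/10,Y:1/10):5,K:3):41/16)
total length: 565/8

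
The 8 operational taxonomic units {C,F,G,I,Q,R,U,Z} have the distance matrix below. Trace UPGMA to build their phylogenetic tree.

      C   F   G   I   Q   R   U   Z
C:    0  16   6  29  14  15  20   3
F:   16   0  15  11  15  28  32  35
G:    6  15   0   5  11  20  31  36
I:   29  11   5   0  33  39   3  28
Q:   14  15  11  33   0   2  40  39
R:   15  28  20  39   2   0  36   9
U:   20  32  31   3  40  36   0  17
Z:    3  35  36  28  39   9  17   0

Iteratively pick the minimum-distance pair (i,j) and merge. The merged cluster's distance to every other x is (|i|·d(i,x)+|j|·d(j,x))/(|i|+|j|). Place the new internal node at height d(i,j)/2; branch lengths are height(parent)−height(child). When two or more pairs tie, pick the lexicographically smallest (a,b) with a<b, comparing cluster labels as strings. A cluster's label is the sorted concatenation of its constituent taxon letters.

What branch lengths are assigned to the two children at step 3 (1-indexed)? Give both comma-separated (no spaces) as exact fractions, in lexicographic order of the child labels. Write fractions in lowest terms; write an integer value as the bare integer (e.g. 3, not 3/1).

3/2,3/2

iteration 1: select Q,R (d=2); attach at lengths (1, 1); label the merged cluster QR
  updated: d(C,QR)=29/2, d(F,QR)=43/2, d(G,QR)=31/2, d(I,QR)=36, d(QR,U)=38, d(QR,Z)=24
iteration 2: select C,Z (d=3); attach at lengths (3/2, 3/2); label the merged cluster CZ
  updated: d(CZ,F)=51/2, d(CZ,G)=21, d(CZ,I)=57/2, d(CZ,QR)=77/4, d(CZ,U)=37/2
iteration 3: select I,U (d=3); attach at lengths (3/2, 3/2); label the merged cluster IU
  updated: d(CZ,IU)=47/2, d(F,IU)=43/2, d(G,IU)=18, d(IU,QR)=37
iteration 4: select F,G (d=15); attach at lengths (15/2, 15/2); label the merged cluster FG
  updated: d(CZ,FG)=93/4, d(FG,IU)=79/4, d(FG,QR)=37/2
iteration 5: select FG,QR (d=37/2); attach at lengths (7/4, 33/4); label the merged cluster FGQR
  updated: d(CZ,FGQR)=85/4, d(FGQR,IU)=227/8
iteration 6: select CZ,FGQR (d=85/4); attach at lengths (73/8, 11/8); label the merged cluster CFGQRZ
  updated: d(CFGQRZ,IU)=107/4
iteration 7: select CFGQRZ,IU (d=107/4); attach at lengths (11/4, 95/8); label the merged cluster CFGIQRUZ
final tree: (((C:3/2,Z:3/2):73/8,((F:15/2,G:15/2):7/4,(Q:1,R:1):33/4):11/8):11/4,(I:3/2,U:3/2):95/8)
total length: 465/8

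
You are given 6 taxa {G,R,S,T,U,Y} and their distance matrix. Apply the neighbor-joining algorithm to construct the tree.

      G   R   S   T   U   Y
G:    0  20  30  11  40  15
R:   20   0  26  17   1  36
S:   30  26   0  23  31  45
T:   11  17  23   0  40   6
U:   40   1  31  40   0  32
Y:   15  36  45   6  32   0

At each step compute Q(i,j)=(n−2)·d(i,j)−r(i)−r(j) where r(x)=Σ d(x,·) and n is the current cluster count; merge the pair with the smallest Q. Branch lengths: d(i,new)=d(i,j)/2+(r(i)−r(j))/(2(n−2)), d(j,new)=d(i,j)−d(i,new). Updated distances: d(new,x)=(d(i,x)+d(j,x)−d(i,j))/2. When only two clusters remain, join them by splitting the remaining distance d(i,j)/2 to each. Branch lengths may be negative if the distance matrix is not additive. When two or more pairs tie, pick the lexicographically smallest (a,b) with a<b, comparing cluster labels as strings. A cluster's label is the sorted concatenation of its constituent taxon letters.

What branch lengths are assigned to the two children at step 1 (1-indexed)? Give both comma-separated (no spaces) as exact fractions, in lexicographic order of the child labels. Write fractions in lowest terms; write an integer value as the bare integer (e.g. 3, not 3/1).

-5,6

step 1: merge (R,U) at d=1, Q=-240; branch lengths R→-5, U→6; new cluster RU
  updated: d(G,RU)=59/2, d(RU,S)=28, d(RU,T)=28, d(RU,Y)=67/2
step 2: merge (RU,S) at d=28, Q=-161; branch lengths RU→77/6, S→91/6; new cluster RSU
  updated: d(G,RSU)=63/4, d(RSU,T)=23/2, d(RSU,Y)=101/4
step 3: merge (G,RSU) at d=63/4, Q=-251/4; branch lengths G→83/16, RSU→169/16; new cluster GRSU
  updated: d(GRSU,T)=27/8, d(GRSU,Y)=49/4
step 4: merge (GRSU,T) at d=27/8, Q=-173/8; branch lengths GRSU→77/16, T→-23/16; new cluster GRSTU
  updated: d(GRSTU,Y)=119/16
step 5: merge (GRSTU,Y) at d=119/16; branch lengths GRSTU→119/32, Y→119/32; new cluster GRSTUY
final tree: (((G:83/16,((R:-5,U:6):77/6,S:91/6):169/16):77/16,T:-23/16):119/32,Y:119/32)
total length: 889/16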